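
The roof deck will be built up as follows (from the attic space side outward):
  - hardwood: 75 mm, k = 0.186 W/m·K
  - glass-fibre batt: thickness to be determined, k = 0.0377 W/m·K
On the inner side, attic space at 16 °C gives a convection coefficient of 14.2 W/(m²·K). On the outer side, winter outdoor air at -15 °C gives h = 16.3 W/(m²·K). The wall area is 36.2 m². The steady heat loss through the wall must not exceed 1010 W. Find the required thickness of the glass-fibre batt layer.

Thermal resistances in series:
R_inner film = 1/(h_i·A) = 1/(14.2×36.2) = 0.001945 K/W
R_hardwood = L/(kA) = 0.075/(0.186×36.2) = 0.01114 K/W
R_outer film = 1/(h_o·A) = 1/(16.3×36.2) = 0.001695 K/W
Sum of the known resistances R_other = 0.01478 K/W
Required total resistance R_tot = ΔT/Q_allow = 31/1010 = 0.03069 K/W
R_glass-fibre batt = R_tot − R_other = 0.01591 K/W
L = R·k·A = 0.01591×0.0377×36.2

L ≈ 21.7 mm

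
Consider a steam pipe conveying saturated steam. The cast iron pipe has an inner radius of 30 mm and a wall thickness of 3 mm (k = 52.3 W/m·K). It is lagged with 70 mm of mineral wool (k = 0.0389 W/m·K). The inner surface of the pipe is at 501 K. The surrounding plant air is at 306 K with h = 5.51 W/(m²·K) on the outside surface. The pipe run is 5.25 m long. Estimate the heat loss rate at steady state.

Q ≈ 207 W

For a radial system each layer contributes R = ln(r_out/r_in)/(2πkL); films add R = 1/(hA).
R_cast iron pipe wall = ln(33/30)/(2π×52.3×5.25) = 5.525×10^-5 K/W
R_mineral wool = ln(103/33)/(2π×0.0389×5.25) = 0.887 K/W
R_outer film = 1/(h_o·2πr_oL) = 1/(5.51×2π×0.103×5.25) = 0.05342 K/W
R_total = 0.9405 K/W
Q = ΔT/R_total = 195/0.9405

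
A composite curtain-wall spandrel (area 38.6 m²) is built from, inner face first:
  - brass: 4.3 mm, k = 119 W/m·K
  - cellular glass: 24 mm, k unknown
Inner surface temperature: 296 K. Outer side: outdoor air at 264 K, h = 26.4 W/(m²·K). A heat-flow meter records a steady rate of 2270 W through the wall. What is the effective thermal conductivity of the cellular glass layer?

Using the resistance-network approach (series):
R_brass = L/(kA) = 0.0043/(119×38.6) = 9.361×10^-7 K/W
R_outer film = 1/(h_o·A) = 1/(26.4×38.6) = 9.813×10^-4 K/W
Sum of known resistances R_other = 9.823×10^-4 K/W
Total R = ΔT/Q = 32/2270 = 0.0141 K/W
R_cellular glass = R_total − R_other = 0.01311 K/W
k = L/(R·A) = 0.024/(0.01311×38.6)

k ≈ 0.0474 W/(m·K)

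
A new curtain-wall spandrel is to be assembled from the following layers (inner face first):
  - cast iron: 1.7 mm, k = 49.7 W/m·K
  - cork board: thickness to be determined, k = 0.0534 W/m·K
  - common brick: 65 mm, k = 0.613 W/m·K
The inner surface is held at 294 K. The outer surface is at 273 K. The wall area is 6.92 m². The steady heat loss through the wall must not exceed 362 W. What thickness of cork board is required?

Series thermal resistances:
R_cast iron = L/(kA) = 0.0017/(49.7×6.92) = 4.943×10^-6 K/W
R_common brick = L/(kA) = 0.065/(0.613×6.92) = 0.01532 K/W
Sum of the known resistances R_other = 0.01533 K/W
Required total resistance R_tot = ΔT/Q_allow = 21/362 = 0.05801 K/W
R_cork board = R_tot − R_other = 0.04268 K/W
L = R·k·A = 0.04268×0.0534×6.92

L ≈ 15.8 mm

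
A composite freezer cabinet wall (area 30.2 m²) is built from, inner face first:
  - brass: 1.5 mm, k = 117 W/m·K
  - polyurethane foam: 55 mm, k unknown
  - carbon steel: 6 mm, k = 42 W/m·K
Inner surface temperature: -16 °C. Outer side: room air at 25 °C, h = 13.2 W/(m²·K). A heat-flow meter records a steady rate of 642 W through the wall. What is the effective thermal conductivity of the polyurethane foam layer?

Using the resistance-network approach (series):
R_brass = L/(kA) = 0.0015/(117×30.2) = 4.245×10^-7 K/W
R_carbon steel = L/(kA) = 0.006/(42×30.2) = 4.73×10^-6 K/W
R_outer film = 1/(h_o·A) = 1/(13.2×30.2) = 0.002509 K/W
Sum of known resistances R_other = 0.002514 K/W
Total R = ΔT/Q = 41/642 = 0.06386 K/W
R_polyurethane foam = R_total − R_other = 0.06135 K/W
k = L/(R·A) = 0.055/(0.06135×30.2)

k ≈ 0.0297 W/(m·K)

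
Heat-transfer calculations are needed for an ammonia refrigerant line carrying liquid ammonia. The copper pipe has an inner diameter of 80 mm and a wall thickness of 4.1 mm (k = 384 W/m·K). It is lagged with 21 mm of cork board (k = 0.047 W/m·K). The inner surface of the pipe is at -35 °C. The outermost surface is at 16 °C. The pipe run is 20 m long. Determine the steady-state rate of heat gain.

Q ≈ 773 W

Per-layer cylindrical resistances, series-summed:
R_copper pipe wall = ln(44.1/40)/(2π×384×20) = 2.022×10^-6 K/W
R_cork board = ln(65.1/44.1)/(2π×0.047×20) = 0.06594 K/W
R_total = 0.06594 K/W
Q = ΔT/R_total = 51/0.06594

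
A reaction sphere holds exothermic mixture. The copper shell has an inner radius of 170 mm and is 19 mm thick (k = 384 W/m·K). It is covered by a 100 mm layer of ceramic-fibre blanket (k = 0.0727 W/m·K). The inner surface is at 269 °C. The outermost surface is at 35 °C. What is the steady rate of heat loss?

For a spherical shell R = (1/r₁ − 1/r₂)/(4πk); film R = 1/(h·4πr²). In series:
R_copper shell = (1/0.17 − 1/0.189)/(4π×384) = 1.225×10^-4 K/W
R_ceramic-fibre blanket = (1/0.189 − 1/0.289)/(4π×0.0727) = 2.004 K/W
R_total = 2.004 K/W
Q = ΔT/R_total = 234/2.004

Q ≈ 117 W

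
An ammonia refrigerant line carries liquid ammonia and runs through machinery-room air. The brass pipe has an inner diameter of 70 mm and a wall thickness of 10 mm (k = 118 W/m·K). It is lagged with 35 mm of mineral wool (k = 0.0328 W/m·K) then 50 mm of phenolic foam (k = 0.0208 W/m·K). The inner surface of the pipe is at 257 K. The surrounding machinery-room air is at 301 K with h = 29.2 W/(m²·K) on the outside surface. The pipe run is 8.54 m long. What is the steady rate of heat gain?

Q ≈ 57.4 W

For a radial system each layer contributes R = ln(r_out/r_in)/(2πkL); films add R = 1/(hA).
R_brass pipe wall = ln(45/35)/(2π×118×8.54) = 3.969×10^-5 K/W
R_mineral wool = ln(80/45)/(2π×0.0328×8.54) = 0.3269 K/W
R_phenolic foam = ln(130/80)/(2π×0.0208×8.54) = 0.435 K/W
R_outer film = 1/(h_o·2πr_oL) = 1/(29.2×2π×0.13×8.54) = 0.004909 K/W
R_total = 0.7669 K/W
Q = ΔT/R_total = 44/0.7669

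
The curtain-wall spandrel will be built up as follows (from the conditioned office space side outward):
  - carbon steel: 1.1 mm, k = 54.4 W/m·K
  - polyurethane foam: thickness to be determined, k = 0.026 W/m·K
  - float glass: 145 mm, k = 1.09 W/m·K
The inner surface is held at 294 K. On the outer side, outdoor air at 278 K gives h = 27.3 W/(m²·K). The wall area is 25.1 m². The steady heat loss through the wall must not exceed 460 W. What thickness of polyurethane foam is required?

L ≈ 18.3 mm

Treating each layer as a thermal resistance in series:
R_carbon steel = L/(kA) = 0.0011/(54.4×25.1) = 8.056×10^-7 K/W
R_float glass = L/(kA) = 0.145/(1.09×25.1) = 0.0053 K/W
R_outer film = 1/(h_o·A) = 1/(27.3×25.1) = 0.001459 K/W
Sum of the known resistances R_other = 0.00676 K/W
Required total resistance R_tot = ΔT/Q_allow = 16/460 = 0.03478 K/W
R_polyurethane foam = R_tot − R_other = 0.02802 K/W
L = R·k·A = 0.02802×0.026×25.1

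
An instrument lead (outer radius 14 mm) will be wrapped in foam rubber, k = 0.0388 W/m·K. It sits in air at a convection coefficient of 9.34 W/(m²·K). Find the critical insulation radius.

For a cylinder r_cr = k/h = 0.0388/9.34
r_cr = 4.15 mm; since the bare radius (14 mm) is above r_cr, any added insulation will reduce heat loss.

r_cr ≈ 4.15 mm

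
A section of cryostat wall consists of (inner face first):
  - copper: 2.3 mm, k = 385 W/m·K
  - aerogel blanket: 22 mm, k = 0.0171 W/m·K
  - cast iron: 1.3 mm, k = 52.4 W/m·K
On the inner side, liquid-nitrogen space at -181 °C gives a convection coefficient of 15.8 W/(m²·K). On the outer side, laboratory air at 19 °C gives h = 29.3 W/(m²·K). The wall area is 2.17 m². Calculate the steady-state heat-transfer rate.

Thermal resistances in series:
R_inner film = 1/(h_i·A) = 1/(15.8×2.17) = 0.02917 K/W
R_copper = L/(kA) = 0.0023/(385×2.17) = 2.753×10^-6 K/W
R_aerogel blanket = L/(kA) = 0.022/(0.0171×2.17) = 0.5929 K/W
R_cast iron = L/(kA) = 0.0013/(52.4×2.17) = 1.143×10^-5 K/W
R_outer film = 1/(h_o·A) = 1/(29.3×2.17) = 0.01573 K/W
R_total = 0.6378 K/W
Q = ΔT / R_total = 200 / 0.6378

Q ≈ 314 W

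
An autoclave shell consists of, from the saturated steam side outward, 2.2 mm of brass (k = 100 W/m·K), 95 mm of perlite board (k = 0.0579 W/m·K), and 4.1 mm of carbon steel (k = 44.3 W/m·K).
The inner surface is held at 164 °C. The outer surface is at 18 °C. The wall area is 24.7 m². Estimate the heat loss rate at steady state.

Q ≈ 2200 W

Thermal resistances in series:
R_brass = L/(kA) = 0.0022/(100×24.7) = 8.907×10^-7 K/W
R_perlite board = L/(kA) = 0.095/(0.0579×24.7) = 0.06643 K/W
R_carbon steel = L/(kA) = 0.0041/(44.3×24.7) = 3.747×10^-6 K/W
R_total = 0.06643 K/W
Q = ΔT / R_total = 146 / 0.06643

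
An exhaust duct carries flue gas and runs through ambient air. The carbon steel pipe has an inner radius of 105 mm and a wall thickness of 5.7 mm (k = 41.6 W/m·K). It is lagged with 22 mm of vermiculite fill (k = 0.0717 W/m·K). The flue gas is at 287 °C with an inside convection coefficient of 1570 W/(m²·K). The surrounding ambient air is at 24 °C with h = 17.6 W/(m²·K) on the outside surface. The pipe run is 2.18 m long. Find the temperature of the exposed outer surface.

Treating each annulus and film as a series resistance:
R_inner film = 1/(h_i·2πr₁L) = 1/(1570×2π×0.105×2.18) = 4.429×10^-4 K/W
R_carbon steel pipe wall = ln(110.7/105)/(2π×41.6×2.18) = 9.277×10^-5 K/W
R_vermiculite fill = ln(132.7/110.7)/(2π×0.0717×2.18) = 0.1846 K/W
R_outer film = 1/(h_o·2πr_oL) = 1/(17.6×2π×0.1327×2.18) = 0.03126 K/W
R_total = 0.2164 K/W
Q = ΔT/R_total = 263/0.2164
Q = 1220 W
T_interface = T_inner − Q·ΣR(inner→interface) = 287 − 1220×0.1851

T ≈ 62 °C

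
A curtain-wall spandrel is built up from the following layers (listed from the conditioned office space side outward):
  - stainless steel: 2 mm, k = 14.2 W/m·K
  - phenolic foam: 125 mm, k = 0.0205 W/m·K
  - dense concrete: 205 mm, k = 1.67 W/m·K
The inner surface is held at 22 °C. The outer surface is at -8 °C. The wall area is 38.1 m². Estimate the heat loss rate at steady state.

Thermal resistances in series:
R_stainless steel = L/(kA) = 0.002/(14.2×38.1) = 3.697×10^-6 K/W
R_phenolic foam = L/(kA) = 0.125/(0.0205×38.1) = 0.16 K/W
R_dense concrete = L/(kA) = 0.205/(1.67×38.1) = 0.003222 K/W
R_total = 0.1633 K/W
Q = ΔT / R_total = 30 / 0.1633

Q ≈ 184 W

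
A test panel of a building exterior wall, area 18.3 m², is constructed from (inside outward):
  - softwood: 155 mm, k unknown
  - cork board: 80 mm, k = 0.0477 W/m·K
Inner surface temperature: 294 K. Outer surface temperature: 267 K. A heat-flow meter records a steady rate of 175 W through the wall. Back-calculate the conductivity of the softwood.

Series thermal resistances:
R_cork board = L/(kA) = 0.08/(0.0477×18.3) = 0.09165 K/W
Sum of known resistances R_other = 0.09165 K/W
Total R = ΔT/Q = 27/175 = 0.1543 K/W
R_softwood = R_total − R_other = 0.06264 K/W
k = L/(R·A) = 0.155/(0.06264×18.3)

k ≈ 0.135 W/(m·K)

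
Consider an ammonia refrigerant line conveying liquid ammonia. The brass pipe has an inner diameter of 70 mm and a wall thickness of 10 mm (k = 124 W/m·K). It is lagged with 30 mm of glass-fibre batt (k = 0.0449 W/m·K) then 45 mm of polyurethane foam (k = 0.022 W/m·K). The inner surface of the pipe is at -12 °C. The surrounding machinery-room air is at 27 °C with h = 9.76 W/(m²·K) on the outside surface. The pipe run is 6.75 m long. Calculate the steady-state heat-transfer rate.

Q ≈ 49.2 W

Cylindrical conduction, so R = ln(r₂/r₁)/(2πkL) per layer, in series:
R_brass pipe wall = ln(45/35)/(2π×124×6.75) = 4.779×10^-5 K/W
R_glass-fibre batt = ln(75/45)/(2π×0.0449×6.75) = 0.2683 K/W
R_polyurethane foam = ln(120/75)/(2π×0.022×6.75) = 0.5037 K/W
R_outer film = 1/(h_o·2πr_oL) = 1/(9.76×2π×0.12×6.75) = 0.02013 K/W
R_total = 0.7922 K/W
Q = ΔT/R_total = 39/0.7922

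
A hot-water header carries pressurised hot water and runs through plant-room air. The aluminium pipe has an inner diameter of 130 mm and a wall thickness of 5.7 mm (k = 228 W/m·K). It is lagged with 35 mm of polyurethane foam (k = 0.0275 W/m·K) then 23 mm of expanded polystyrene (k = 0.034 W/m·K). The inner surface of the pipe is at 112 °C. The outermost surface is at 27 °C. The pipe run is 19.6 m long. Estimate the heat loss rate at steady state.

Q ≈ 513 W

Per-layer cylindrical resistances, series-summed:
R_aluminium pipe wall = ln(70.7/65)/(2π×228×19.6) = 2.994×10^-6 K/W
R_polyurethane foam = ln(105.7/70.7)/(2π×0.0275×19.6) = 0.1187 K/W
R_expanded polystyrene = ln(128.7/105.7)/(2π×0.034×19.6) = 0.04702 K/W
R_total = 0.1658 K/W
Q = ΔT/R_total = 85/0.1658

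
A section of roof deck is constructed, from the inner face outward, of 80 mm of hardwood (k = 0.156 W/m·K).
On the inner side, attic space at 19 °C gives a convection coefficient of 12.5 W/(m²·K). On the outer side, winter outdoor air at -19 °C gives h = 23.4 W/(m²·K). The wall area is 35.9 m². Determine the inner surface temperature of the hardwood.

T ≈ 14.2 °C

Treating each layer as a thermal resistance in series:
R_inner film = 1/(h_i·A) = 1/(12.5×35.9) = 0.002228 K/W
R_hardwood = L/(kA) = 0.08/(0.156×35.9) = 0.01428 K/W
R_outer film = 1/(h_o·A) = 1/(23.4×35.9) = 0.00119 K/W
R_total = 0.0177 K/W;  Q = ΔT/R_total = 38/0.0177 = 2146 W
T_interface = T_inner − Q·ΣR(inner→interface) = 19 − 2150×0.002228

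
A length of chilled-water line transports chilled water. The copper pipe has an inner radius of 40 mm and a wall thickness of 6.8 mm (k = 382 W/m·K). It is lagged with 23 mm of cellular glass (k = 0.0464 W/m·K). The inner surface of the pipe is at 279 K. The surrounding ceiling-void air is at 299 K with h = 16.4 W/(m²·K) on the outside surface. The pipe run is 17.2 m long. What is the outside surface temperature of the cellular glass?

T ≈ 297 K

Treating each annulus and film as a series resistance:
R_copper pipe wall = ln(46.8/40)/(2π×382×17.2) = 3.803×10^-6 K/W
R_cellular glass = ln(69.8/46.8)/(2π×0.0464×17.2) = 0.07972 K/W
R_outer film = 1/(h_o·2πr_oL) = 1/(16.4×2π×0.0698×17.2) = 0.008083 K/W
R_total = 0.08781 K/W
Q = ΔT/R_total = 20/0.08781
Q = 228 W
T_interface = T_inner + Q·ΣR(inner→interface) = 279 + 228×0.07972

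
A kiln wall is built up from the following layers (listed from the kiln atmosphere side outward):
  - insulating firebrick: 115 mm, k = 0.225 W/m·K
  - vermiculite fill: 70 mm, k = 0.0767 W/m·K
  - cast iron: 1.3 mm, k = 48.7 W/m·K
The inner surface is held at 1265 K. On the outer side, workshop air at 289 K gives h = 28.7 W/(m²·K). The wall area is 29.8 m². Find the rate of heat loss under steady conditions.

Q ≈ 19900 W

Series thermal resistances:
R_insulating firebrick = L/(kA) = 0.115/(0.225×29.8) = 0.01715 K/W
R_vermiculite fill = L/(kA) = 0.07/(0.0767×29.8) = 0.03063 K/W
R_cast iron = L/(kA) = 0.0013/(48.7×29.8) = 8.958×10^-7 K/W
R_outer film = 1/(h_o·A) = 1/(28.7×29.8) = 0.001169 K/W
R_total = 0.04895 K/W
Q = ΔT / R_total = 976 / 0.04895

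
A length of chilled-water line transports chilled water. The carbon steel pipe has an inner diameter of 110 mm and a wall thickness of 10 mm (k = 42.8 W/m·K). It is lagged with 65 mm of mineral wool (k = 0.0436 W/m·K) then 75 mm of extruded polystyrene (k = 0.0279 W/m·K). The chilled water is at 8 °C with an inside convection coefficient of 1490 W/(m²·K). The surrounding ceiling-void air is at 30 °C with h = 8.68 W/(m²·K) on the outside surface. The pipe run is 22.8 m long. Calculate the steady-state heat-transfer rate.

Q ≈ 96.1 W

Treating each annulus and film as a series resistance:
R_inner film = 1/(h_i·2πr₁L) = 1/(1490×2π×0.055×22.8) = 8.518×10^-5 K/W
R_carbon steel pipe wall = ln(65/55)/(2π×42.8×22.8) = 2.725×10^-5 K/W
R_mineral wool = ln(130/65)/(2π×0.0436×22.8) = 0.111 K/W
R_extruded polystyrene = ln(205/130)/(2π×0.0279×22.8) = 0.114 K/W
R_outer film = 1/(h_o·2πr_oL) = 1/(8.68×2π×0.205×22.8) = 0.003923 K/W
R_total = 0.229 K/W
Q = ΔT/R_total = 22/0.229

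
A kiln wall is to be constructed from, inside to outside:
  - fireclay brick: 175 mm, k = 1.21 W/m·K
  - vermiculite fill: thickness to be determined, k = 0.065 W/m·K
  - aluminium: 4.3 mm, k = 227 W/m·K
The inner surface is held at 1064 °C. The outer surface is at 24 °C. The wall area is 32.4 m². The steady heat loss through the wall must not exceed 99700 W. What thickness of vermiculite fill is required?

Thermal resistances in series:
R_fireclay brick = L/(kA) = 0.175/(1.21×32.4) = 0.004464 K/W
R_aluminium = L/(kA) = 0.0043/(227×32.4) = 5.847×10^-7 K/W
Sum of the known resistances R_other = 0.004464 K/W
Required total resistance R_tot = ΔT/Q_allow = 1040/99700 = 0.01043 K/W
R_vermiculite fill = R_tot − R_other = 0.005967 K/W
L = R·k·A = 0.005967×0.065×32.4

L ≈ 12.6 mm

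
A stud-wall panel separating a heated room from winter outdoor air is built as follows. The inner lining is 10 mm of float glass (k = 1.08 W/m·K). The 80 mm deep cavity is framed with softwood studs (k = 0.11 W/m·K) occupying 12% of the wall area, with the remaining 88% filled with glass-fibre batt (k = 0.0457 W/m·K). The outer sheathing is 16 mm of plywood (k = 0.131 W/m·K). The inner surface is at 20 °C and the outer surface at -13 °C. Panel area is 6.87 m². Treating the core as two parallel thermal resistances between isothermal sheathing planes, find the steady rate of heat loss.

Q ≈ 139 W

Sheathing layers in series; stud and cavity paths in parallel between them.
R_inner = 0.01/(1.08×6.87) = 0.001348 K/W
R_stud  = 0.08/(0.11×0.12×6.87) = 0.8822 K/W
R_cav   = 0.08/(0.0457×0.88×6.87) = 0.2896 K/W
1/R_core = 1/R_stud + 1/R_cav → R_core = 0.218 K/W
R_outer = 0.016/(0.131×6.87) = 0.01778 K/W
R_total = 0.2371 K/W
Q = ΔT/R_total = 33/0.2371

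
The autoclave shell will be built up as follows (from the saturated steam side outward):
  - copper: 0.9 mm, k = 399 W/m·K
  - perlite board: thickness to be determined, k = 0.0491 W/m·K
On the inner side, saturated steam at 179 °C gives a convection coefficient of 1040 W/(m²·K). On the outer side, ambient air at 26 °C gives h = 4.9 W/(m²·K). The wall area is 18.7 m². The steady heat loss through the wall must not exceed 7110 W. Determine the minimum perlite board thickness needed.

L ≈ 9.69 mm

Treating each layer as a thermal resistance in series:
R_inner film = 1/(h_i·A) = 1/(1040×18.7) = 5.142×10^-5 K/W
R_copper = L/(kA) = 0.0009/(399×18.7) = 1.206×10^-7 K/W
R_outer film = 1/(h_o·A) = 1/(4.9×18.7) = 0.01091 K/W
Sum of the known resistances R_other = 0.01096 K/W
Required total resistance R_tot = ΔT/Q_allow = 153/7110 = 0.02152 K/W
R_perlite board = R_tot − R_other = 0.01055 K/W
L = R·k·A = 0.01055×0.0491×18.7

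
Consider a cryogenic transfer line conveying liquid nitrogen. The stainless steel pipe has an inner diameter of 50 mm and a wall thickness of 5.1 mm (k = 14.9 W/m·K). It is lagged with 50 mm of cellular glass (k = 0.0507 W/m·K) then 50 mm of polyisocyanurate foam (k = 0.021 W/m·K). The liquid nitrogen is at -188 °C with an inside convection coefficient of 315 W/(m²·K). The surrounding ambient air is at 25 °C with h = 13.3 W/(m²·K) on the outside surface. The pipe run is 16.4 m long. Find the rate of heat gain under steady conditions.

Q ≈ 509 W

Radial resistances (cylindrical: R_cond = ln(r_o/r_i)/(2πkL), R_conv = 1/(h·2πrL)):
R_inner film = 1/(h_i·2πr₁L) = 1/(315×2π×0.025×16.4) = 0.001232 K/W
R_stainless steel pipe wall = ln(30.1/25)/(2π×14.9×16.4) = 1.209×10^-4 K/W
R_cellular glass = ln(80.1/30.1)/(2π×0.0507×16.4) = 0.1873 K/W
R_polyisocyanurate foam = ln(130.1/80.1)/(2π×0.021×16.4) = 0.2241 K/W
R_outer film = 1/(h_o·2πr_oL) = 1/(13.3×2π×0.1301×16.4) = 0.005609 K/W
R_total = 0.4184 K/W
Q = ΔT/R_total = 213/0.4184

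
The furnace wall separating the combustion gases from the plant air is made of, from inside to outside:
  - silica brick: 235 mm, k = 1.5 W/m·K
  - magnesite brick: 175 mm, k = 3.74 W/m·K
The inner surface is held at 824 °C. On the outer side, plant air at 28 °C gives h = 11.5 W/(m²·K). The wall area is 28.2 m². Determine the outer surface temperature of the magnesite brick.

Thermal resistances in series:
R_silica brick = L/(kA) = 0.235/(1.5×28.2) = 0.005556 K/W
R_magnesite brick = L/(kA) = 0.175/(3.74×28.2) = 0.001659 K/W
R_outer film = 1/(h_o·A) = 1/(11.5×28.2) = 0.003084 K/W
R_total = 0.0103 K/W;  Q = ΔT/R_total = 796/0.0103 = 77290 W
T_interface = T_inner − Q·ΣR(inner→interface) = 824 − 77300×0.007215

T ≈ 266 °C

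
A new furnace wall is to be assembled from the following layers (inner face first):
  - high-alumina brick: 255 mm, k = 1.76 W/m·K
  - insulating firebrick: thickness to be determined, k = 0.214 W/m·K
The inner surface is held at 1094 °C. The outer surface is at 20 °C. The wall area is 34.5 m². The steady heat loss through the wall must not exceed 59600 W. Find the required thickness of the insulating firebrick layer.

L ≈ 102 mm

Using the resistance-network approach (series):
R_high-alumina brick = L/(kA) = 0.255/(1.76×34.5) = 0.0042 K/W
Sum of the known resistances R_other = 0.0042 K/W
Required total resistance R_tot = ΔT/Q_allow = 1074/59600 = 0.01802 K/W
R_insulating firebrick = R_tot − R_other = 0.01382 K/W
L = R·k·A = 0.01382×0.214×34.5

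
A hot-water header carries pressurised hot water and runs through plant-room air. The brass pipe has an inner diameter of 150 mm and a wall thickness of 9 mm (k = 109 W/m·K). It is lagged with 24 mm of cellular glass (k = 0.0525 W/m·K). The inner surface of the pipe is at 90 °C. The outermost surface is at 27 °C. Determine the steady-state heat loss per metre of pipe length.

q′ ≈ 82.7 W/m

For a radial system each layer contributes R = ln(r_out/r_in)/(2πkL); films add R = 1/(hA).
R_brass pipe wall = ln(84/75)/(2π×109×1) = 1.655×10^-4 K/W
R_cellular glass = ln(108/84)/(2π×0.0525×1) = 0.7619 K/W
R_total = 0.762 K/W
Q = ΔT/R_total = 63/0.762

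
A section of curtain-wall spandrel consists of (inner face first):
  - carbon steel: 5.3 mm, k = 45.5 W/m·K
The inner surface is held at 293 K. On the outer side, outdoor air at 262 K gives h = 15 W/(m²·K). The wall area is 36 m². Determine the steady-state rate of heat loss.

Q ≈ 16700 W

Thermal resistances in series:
R_carbon steel = L/(kA) = 0.0053/(45.5×36) = 3.236×10^-6 K/W
R_outer film = 1/(h_o·A) = 1/(15×36) = 0.001852 K/W
R_total = 0.001855 K/W
Q = ΔT / R_total = 31 / 0.001855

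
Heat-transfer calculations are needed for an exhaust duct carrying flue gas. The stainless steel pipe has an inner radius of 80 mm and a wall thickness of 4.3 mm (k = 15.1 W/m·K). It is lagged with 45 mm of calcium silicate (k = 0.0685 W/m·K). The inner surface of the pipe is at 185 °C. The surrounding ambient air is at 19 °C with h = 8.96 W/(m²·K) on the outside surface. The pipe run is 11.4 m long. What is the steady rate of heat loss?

Q ≈ 1670 W

Radial resistances (cylindrical: R_cond = ln(r_o/r_i)/(2πkL), R_conv = 1/(h·2πrL)):
R_stainless steel pipe wall = ln(84.3/80)/(2π×15.1×11.4) = 4.841×10^-5 K/W
R_calcium silicate = ln(129.3/84.3)/(2π×0.0685×11.4) = 0.08718 K/W
R_outer film = 1/(h_o·2πr_oL) = 1/(8.96×2π×0.1293×11.4) = 0.01205 K/W
R_total = 0.09928 K/W
Q = ΔT/R_total = 166/0.09928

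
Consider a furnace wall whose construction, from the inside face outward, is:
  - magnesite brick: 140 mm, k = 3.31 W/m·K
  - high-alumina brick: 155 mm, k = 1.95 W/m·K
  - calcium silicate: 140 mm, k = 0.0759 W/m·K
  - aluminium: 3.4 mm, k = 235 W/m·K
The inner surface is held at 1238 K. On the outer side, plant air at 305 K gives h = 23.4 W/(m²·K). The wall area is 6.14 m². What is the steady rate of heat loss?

Treating each layer as a thermal resistance in series:
R_magnesite brick = L/(kA) = 0.14/(3.31×6.14) = 0.006889 K/W
R_high-alumina brick = L/(kA) = 0.155/(1.95×6.14) = 0.01295 K/W
R_calcium silicate = L/(kA) = 0.14/(0.0759×6.14) = 0.3004 K/W
R_aluminium = L/(kA) = 0.0034/(235×6.14) = 2.356×10^-6 K/W
R_outer film = 1/(h_o·A) = 1/(23.4×6.14) = 0.00696 K/W
R_total = 0.3272 K/W
Q = ΔT / R_total = 933 / 0.3272

Q ≈ 2850 W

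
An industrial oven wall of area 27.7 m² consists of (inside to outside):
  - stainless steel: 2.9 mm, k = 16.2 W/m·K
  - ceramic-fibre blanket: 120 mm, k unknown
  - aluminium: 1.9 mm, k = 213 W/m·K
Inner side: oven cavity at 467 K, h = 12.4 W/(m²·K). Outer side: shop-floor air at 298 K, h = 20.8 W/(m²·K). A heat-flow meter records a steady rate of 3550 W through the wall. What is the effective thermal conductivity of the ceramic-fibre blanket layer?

k ≈ 0.101 W/(m·K)

Treating each layer as a thermal resistance in series:
R_inner film = 1/(h_i·A) = 1/(12.4×27.7) = 0.002911 K/W
R_stainless steel = L/(kA) = 0.0029/(16.2×27.7) = 6.463×10^-6 K/W
R_aluminium = L/(kA) = 0.0019/(213×27.7) = 3.22×10^-7 K/W
R_outer film = 1/(h_o·A) = 1/(20.8×27.7) = 0.001736 K/W
Sum of known resistances R_other = 0.004654 K/W
Total R = ΔT/Q = 169/3550 = 0.04761 K/W
R_ceramic-fibre blanket = R_total − R_other = 0.04295 K/W
k = L/(R·A) = 0.12/(0.04295×27.7)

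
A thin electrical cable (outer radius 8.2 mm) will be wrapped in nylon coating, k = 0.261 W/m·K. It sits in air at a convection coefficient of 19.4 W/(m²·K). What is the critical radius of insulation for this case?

For a cylinder r_cr = k/h = 0.261/19.4
r_cr = 13.5 mm; since the bare radius (8.2 mm) is below r_cr, adding a thin layer of insulation will *increase* heat loss.

r_cr ≈ 13.5 mm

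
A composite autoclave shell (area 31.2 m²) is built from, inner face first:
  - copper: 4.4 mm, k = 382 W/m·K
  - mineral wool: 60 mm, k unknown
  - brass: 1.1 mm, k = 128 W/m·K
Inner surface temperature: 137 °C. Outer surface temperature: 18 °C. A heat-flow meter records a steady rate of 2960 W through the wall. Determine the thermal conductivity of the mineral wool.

k ≈ 0.0478 W/(m·K)

Thermal resistances in series:
R_copper = L/(kA) = 0.0044/(382×31.2) = 3.692×10^-7 K/W
R_brass = L/(kA) = 0.0011/(128×31.2) = 2.754×10^-7 K/W
Sum of known resistances R_other = 6.446×10^-7 K/W
Total R = ΔT/Q = 119/2960 = 0.0402 K/W
R_mineral wool = R_total − R_other = 0.0402 K/W
k = L/(R·A) = 0.06/(0.0402×31.2)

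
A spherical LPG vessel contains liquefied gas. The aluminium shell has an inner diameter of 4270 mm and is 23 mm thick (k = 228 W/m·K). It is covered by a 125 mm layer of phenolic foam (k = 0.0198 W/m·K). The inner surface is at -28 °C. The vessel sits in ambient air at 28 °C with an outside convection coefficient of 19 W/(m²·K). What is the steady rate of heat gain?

Q ≈ 545 W

Each spherical layer contributes R = (1/r_i − 1/r_o)/(4πk):
R_aluminium shell = (1/2.135 − 1/2.158)/(4π×228) = 1.742×10^-6 K/W
R_phenolic foam = (1/2.158 − 1/2.283)/(4π×0.0198) = 0.102 K/W
R_outer film = 1/(h·4πr_o²) = 1/(19×4π×2.283²) = 8.036×10^-4 K/W
R_total = 0.1028 K/W
Q = ΔT/R_total = 56/0.1028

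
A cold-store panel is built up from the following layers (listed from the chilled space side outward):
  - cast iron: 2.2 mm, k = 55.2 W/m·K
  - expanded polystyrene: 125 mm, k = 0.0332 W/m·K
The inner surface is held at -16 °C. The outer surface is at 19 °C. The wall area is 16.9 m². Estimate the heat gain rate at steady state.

Q ≈ 157 W

Thermal resistances in series:
R_cast iron = L/(kA) = 0.0022/(55.2×16.9) = 2.358×10^-6 K/W
R_expanded polystyrene = L/(kA) = 0.125/(0.0332×16.9) = 0.2228 K/W
R_total = 0.2228 K/W
Q = ΔT / R_total = 35 / 0.2228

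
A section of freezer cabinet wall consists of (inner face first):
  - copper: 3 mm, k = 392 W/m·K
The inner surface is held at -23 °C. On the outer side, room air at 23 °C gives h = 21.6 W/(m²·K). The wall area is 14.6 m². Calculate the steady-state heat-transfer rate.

Using the resistance-network approach (series):
R_copper = L/(kA) = 0.003/(392×14.6) = 5.242×10^-7 K/W
R_outer film = 1/(h_o·A) = 1/(21.6×14.6) = 0.003171 K/W
R_total = 0.003172 K/W
Q = ΔT / R_total = 46 / 0.003172

Q ≈ 14500 W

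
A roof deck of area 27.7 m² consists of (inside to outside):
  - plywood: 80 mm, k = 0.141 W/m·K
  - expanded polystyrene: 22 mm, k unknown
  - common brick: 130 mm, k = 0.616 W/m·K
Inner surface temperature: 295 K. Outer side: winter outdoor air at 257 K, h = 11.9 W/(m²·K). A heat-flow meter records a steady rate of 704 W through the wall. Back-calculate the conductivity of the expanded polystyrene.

k ≈ 0.0348 W/(m·K)

Model the wall as resistances in series:
R_plywood = L/(kA) = 0.08/(0.141×27.7) = 0.02048 K/W
R_common brick = L/(kA) = 0.13/(0.616×27.7) = 0.007619 K/W
R_outer film = 1/(h_o·A) = 1/(11.9×27.7) = 0.003034 K/W
Sum of known resistances R_other = 0.03114 K/W
Total R = ΔT/Q = 38/704 = 0.05398 K/W
R_expanded polystyrene = R_total − R_other = 0.02284 K/W
k = L/(R·A) = 0.022/(0.02284×27.7)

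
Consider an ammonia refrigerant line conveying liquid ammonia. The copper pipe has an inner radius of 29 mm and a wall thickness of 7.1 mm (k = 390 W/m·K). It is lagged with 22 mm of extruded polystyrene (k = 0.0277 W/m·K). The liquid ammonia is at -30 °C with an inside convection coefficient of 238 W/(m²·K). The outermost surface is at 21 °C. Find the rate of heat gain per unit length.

Per-layer cylindrical resistances, series-summed:
R_inner film = 1/(h_i·2πr₁L) = 1/(238×2π×0.029×1) = 0.02306 K/W
R_copper pipe wall = ln(36.1/29)/(2π×390×1) = 8.937×10^-5 K/W
R_extruded polystyrene = ln(58.1/36.1)/(2π×0.0277×1) = 2.734 K/W
R_total = 2.757 K/W
Q = ΔT/R_total = 51/2.757

q′ ≈ 18.5 W/m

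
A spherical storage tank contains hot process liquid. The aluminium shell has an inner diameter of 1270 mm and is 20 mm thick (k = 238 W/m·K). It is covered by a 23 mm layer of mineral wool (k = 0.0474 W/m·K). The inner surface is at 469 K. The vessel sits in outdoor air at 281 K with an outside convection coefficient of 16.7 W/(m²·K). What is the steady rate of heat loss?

Q ≈ 1930 W

For a spherical shell R = (1/r₁ − 1/r₂)/(4πk); film R = 1/(h·4πr²). In series:
R_aluminium shell = (1/0.635 − 1/0.655)/(4π×238) = 1.608×10^-5 K/W
R_mineral wool = (1/0.655 − 1/0.678)/(4π×0.0474) = 0.08695 K/W
R_outer film = 1/(h·4πr_o²) = 1/(16.7×4π×0.678²) = 0.01037 K/W
R_total = 0.09733 K/W
Q = ΔT/R_total = 188/0.09733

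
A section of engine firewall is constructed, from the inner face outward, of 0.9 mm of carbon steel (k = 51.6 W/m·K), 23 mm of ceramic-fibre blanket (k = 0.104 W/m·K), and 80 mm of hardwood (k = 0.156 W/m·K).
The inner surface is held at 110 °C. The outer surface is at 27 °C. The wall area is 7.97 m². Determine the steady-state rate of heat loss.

Q ≈ 901 W

Series thermal resistances:
R_carbon steel = L/(kA) = 0.0009/(51.6×7.97) = 2.188×10^-6 K/W
R_ceramic-fibre blanket = L/(kA) = 0.023/(0.104×7.97) = 0.02775 K/W
R_hardwood = L/(kA) = 0.08/(0.156×7.97) = 0.06434 K/W
R_total = 0.09209 K/W
Q = ΔT / R_total = 83 / 0.09209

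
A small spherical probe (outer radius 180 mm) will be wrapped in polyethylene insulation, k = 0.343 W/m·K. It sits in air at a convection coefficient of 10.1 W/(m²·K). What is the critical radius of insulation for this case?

r_cr ≈ 67.9 mm

For a sphere r_cr = 2k/h = 2×0.343/10.1
r_cr = 67.9 mm; since the bare radius (180 mm) is above r_cr, any added insulation will reduce heat loss.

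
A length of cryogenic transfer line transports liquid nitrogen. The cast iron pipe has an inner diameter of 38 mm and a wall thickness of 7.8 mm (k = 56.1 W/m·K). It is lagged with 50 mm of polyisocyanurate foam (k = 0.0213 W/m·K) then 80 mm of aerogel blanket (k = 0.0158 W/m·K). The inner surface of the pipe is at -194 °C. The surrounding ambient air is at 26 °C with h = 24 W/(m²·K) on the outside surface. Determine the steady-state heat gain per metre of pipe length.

Treating each annulus and film as a series resistance:
R_cast iron pipe wall = ln(26.8/19)/(2π×56.1×1) = 9.758×10^-4 K/W
R_polyisocyanurate foam = ln(76.8/26.8)/(2π×0.0213×1) = 7.867 K/W
R_aerogel blanket = ln(156.8/76.8)/(2π×0.0158×1) = 7.19 K/W
R_outer film = 1/(h_o·2πr_oL) = 1/(24×2π×0.1568×1) = 0.04229 K/W
R_total = 15.1 K/W
Q = ΔT/R_total = 220/15.1

q′ ≈ 14.6 W/m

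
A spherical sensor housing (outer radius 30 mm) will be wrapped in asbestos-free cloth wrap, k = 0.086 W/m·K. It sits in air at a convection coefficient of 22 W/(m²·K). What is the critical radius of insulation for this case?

For a sphere r_cr = 2k/h = 2×0.086/22
r_cr = 7.82 mm; since the bare radius (30 mm) is above r_cr, any added insulation will reduce heat loss.

r_cr ≈ 7.82 mm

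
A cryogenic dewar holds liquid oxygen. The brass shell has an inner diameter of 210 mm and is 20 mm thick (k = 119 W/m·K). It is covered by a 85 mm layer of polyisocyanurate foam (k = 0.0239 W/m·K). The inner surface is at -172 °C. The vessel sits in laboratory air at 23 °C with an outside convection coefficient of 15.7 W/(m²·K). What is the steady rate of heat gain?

Q ≈ 17.9 W

Each spherical layer contributes R = (1/r_i − 1/r_o)/(4πk):
R_brass shell = (1/0.105 − 1/0.125)/(4π×119) = 0.001019 K/W
R_polyisocyanurate foam = (1/0.125 − 1/0.21)/(4π×0.0239) = 10.78 K/W
R_outer film = 1/(h·4πr_o²) = 1/(15.7×4π×0.21²) = 0.1149 K/W
R_total = 10.9 K/W
Q = ΔT/R_total = 195/10.9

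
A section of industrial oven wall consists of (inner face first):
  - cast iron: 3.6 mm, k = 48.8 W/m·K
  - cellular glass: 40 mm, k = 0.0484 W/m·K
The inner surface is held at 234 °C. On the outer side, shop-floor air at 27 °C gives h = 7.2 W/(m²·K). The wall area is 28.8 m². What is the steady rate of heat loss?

Q ≈ 6180 W

Using the resistance-network approach (series):
R_cast iron = L/(kA) = 0.0036/(48.8×28.8) = 2.561×10^-6 K/W
R_cellular glass = L/(kA) = 0.04/(0.0484×28.8) = 0.0287 K/W
R_outer film = 1/(h_o·A) = 1/(7.2×28.8) = 0.004823 K/W
R_total = 0.03352 K/W
Q = ΔT / R_total = 207 / 0.03352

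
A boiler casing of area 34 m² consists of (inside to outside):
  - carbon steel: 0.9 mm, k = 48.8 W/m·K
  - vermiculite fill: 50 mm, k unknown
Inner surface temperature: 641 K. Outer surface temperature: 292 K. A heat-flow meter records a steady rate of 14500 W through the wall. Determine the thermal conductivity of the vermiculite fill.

Thermal resistances in series:
R_carbon steel = L/(kA) = 0.0009/(48.8×34) = 5.424×10^-7 K/W
Sum of known resistances R_other = 5.424×10^-7 K/W
Total R = ΔT/Q = 349/14500 = 0.02407 K/W
R_vermiculite fill = R_total − R_other = 0.02407 K/W
k = L/(R·A) = 0.05/(0.02407×34)

k ≈ 0.0611 W/(m·K)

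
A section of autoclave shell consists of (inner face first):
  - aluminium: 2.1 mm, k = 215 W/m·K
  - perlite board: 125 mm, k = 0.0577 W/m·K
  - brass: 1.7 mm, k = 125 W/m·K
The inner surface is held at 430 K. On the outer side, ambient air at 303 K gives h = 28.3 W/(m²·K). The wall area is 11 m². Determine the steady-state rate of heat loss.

Series thermal resistances:
R_aluminium = L/(kA) = 0.0021/(215×11) = 8.879×10^-7 K/W
R_perlite board = L/(kA) = 0.125/(0.0577×11) = 0.1969 K/W
R_brass = L/(kA) = 0.0017/(125×11) = 1.236×10^-6 K/W
R_outer film = 1/(h_o·A) = 1/(28.3×11) = 0.003212 K/W
R_total = 0.2002 K/W
Q = ΔT / R_total = 127 / 0.2002

Q ≈ 634 W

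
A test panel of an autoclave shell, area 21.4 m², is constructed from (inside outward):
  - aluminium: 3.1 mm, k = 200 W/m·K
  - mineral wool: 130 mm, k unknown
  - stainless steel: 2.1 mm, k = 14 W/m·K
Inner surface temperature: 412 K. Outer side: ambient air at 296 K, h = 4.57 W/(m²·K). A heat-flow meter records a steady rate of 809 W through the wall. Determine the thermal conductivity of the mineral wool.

k ≈ 0.0456 W/(m·K)

Series thermal resistances:
R_aluminium = L/(kA) = 0.0031/(200×21.4) = 7.243×10^-7 K/W
R_stainless steel = L/(kA) = 0.0021/(14×21.4) = 7.009×10^-6 K/W
R_outer film = 1/(h_o·A) = 1/(4.57×21.4) = 0.01023 K/W
Sum of known resistances R_other = 0.01023 K/W
Total R = ΔT/Q = 116/809 = 0.1434 K/W
R_mineral wool = R_total − R_other = 0.1332 K/W
k = L/(R·A) = 0.13/(0.1332×21.4)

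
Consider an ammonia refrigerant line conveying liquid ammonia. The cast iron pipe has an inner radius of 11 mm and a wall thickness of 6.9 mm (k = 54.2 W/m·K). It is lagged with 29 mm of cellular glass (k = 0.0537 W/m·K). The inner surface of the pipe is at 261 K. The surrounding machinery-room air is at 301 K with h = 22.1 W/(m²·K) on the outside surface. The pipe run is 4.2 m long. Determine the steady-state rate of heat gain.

For a radial system each layer contributes R = ln(r_out/r_in)/(2πkL); films add R = 1/(hA).
R_cast iron pipe wall = ln(17.9/11)/(2π×54.2×4.2) = 3.404×10^-4 K/W
R_cellular glass = ln(46.9/17.9)/(2π×0.0537×4.2) = 0.6797 K/W
R_outer film = 1/(h_o·2πr_oL) = 1/(22.1×2π×0.0469×4.2) = 0.03656 K/W
R_total = 0.7166 K/W
Q = ΔT/R_total = 40/0.7166

Q ≈ 55.8 W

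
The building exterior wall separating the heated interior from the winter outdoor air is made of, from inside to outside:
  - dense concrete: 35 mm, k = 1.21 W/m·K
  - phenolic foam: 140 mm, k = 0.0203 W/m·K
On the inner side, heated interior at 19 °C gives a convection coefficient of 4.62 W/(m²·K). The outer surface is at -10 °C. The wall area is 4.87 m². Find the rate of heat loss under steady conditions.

Series thermal resistances:
R_inner film = 1/(h_i·A) = 1/(4.62×4.87) = 0.04445 K/W
R_dense concrete = L/(kA) = 0.035/(1.21×4.87) = 0.00594 K/W
R_phenolic foam = L/(kA) = 0.14/(0.0203×4.87) = 1.416 K/W
R_total = 1.467 K/W
Q = ΔT / R_total = 29 / 1.467

Q ≈ 19.8 W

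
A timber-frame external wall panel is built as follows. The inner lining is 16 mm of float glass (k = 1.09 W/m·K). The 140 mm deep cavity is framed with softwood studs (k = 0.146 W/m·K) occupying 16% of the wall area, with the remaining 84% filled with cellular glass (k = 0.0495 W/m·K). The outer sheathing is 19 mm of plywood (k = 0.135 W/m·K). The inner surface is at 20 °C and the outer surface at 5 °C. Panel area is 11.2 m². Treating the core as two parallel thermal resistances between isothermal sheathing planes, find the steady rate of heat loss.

Q ≈ 72.7 W

Sheathing layers in series; stud and cavity paths in parallel between them.
R_inner = 0.016/(1.09×11.2) = 0.001311 K/W
R_stud  = 0.14/(0.146×0.16×11.2) = 0.5351 K/W
R_cav   = 0.14/(0.0495×0.84×11.2) = 0.3006 K/W
1/R_core = 1/R_stud + 1/R_cav → R_core = 0.1925 K/W
R_outer = 0.019/(0.135×11.2) = 0.01257 K/W
R_total = 0.2064 K/W
Q = ΔT/R_total = 15/0.2064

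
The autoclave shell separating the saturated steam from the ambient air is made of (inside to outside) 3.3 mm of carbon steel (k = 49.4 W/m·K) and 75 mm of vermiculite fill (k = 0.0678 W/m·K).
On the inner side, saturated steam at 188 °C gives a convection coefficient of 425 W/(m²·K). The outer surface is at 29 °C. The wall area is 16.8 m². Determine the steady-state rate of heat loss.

Q ≈ 2410 W

Series thermal resistances:
R_inner film = 1/(h_i·A) = 1/(425×16.8) = 1.401×10^-4 K/W
R_carbon steel = L/(kA) = 0.0033/(49.4×16.8) = 3.976×10^-6 K/W
R_vermiculite fill = L/(kA) = 0.075/(0.0678×16.8) = 0.06584 K/W
R_total = 0.06599 K/W
Q = ΔT / R_total = 159 / 0.06599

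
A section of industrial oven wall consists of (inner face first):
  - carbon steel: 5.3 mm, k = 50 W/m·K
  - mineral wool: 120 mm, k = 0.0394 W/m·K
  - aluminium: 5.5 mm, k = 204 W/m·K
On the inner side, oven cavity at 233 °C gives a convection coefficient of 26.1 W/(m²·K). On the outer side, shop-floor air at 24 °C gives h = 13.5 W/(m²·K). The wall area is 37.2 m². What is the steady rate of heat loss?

Thermal resistances in series:
R_inner film = 1/(h_i·A) = 1/(26.1×37.2) = 0.00103 K/W
R_carbon steel = L/(kA) = 0.0053/(50×37.2) = 2.849×10^-6 K/W
R_mineral wool = L/(kA) = 0.12/(0.0394×37.2) = 0.08187 K/W
R_aluminium = L/(kA) = 0.0055/(204×37.2) = 7.248×10^-7 K/W
R_outer film = 1/(h_o·A) = 1/(13.5×37.2) = 0.001991 K/W
R_total = 0.0849 K/W
Q = ΔT / R_total = 209 / 0.0849

Q ≈ 2460 W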